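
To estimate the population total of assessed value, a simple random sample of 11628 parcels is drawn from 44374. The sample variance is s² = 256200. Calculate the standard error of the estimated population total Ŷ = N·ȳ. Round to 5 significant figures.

Var(Ŷ) = N²·Var(ȳ) = N²·(1 − n/N)·s²/n.
f = 11628/44374 = 0.26204534; Var(ȳ) = 0.73795466·256200/11628 = 16.259372.
Var(Ŷ) = 44374² · 16.259372 = 3.2015547 × 10^10.
SE(Ŷ) = √(3.2015547 × 10^10) = 178930.

178930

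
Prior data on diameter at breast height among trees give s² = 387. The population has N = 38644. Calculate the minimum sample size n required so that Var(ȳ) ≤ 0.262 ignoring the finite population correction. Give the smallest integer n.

1478

Without fpc, n₀ = s²/D = 387/0.262 = 1477.0992.
Rounding up, n = 1478.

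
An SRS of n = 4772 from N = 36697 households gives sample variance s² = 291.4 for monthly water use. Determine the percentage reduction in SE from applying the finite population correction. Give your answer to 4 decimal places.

6.7282

f = n/N = 4772/36697 = 0.13003788.
SE_no-fpc = √(s²/n) = 0.24711241; SE_fpc = √((1−f)s²/n) = 0.23048609.
Ratio = √(1−f) = 0.93271760. Reduction = 100·(1 − 0.93271760) = 6.7282%.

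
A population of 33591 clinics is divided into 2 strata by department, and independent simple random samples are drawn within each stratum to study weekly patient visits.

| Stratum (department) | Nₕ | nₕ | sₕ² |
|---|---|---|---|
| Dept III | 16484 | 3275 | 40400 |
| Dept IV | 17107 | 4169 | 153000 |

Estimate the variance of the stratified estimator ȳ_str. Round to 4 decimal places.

Var(ȳ_str) = Σₕ Wₕ²(1 − fₕ)sₕ²/nₕ with Wₕ = Nₕ/N, N = 33591.
Dept III: Wₕ = 0.49072668; term = 0.49072668²·(1 − 0.19867751)·40400/3275 = 2.3804373.
Dept IV: Wₕ = 0.50927332; term = 0.50927332²·(1 − 0.24370141)·153000/4169 = 7.1987099.
Sum = 9.5791472.

9.5791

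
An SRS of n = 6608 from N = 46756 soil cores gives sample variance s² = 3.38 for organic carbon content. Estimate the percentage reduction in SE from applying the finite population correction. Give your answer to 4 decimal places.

7.3355

f = n/N = 6608/46756 = 0.14132946.
SE_no-fpc = √(s²/n) = 0.022616393; SE_fpc = √((1−f)s²/n) = 0.020957362.
Ratio = √(1−f) = 0.92664478. Reduction = 100·(1 − 0.92664478) = 7.3355%.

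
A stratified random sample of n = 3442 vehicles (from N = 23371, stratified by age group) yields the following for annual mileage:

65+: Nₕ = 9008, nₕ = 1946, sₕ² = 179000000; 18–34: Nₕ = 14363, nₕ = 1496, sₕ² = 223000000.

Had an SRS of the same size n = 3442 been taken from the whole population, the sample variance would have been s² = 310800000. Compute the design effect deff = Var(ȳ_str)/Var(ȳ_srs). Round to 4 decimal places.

Var(ȳ_str) = Σ Wₕ²(1−fₕ)sₕ²/nₕ with Wₕ = Nₕ/23371:
  65+: (9008/23371)²·(1−1946/9008)·179000000/1946 = 10713.015
  18–34: (14363/23371)²·(1−1496/14363)·223000000/1496 = 50436.059
  → Var(ȳ_str) = 61149.074.
Var(ȳ_srs) = (1 − 3442/23371)·310800000/3442 = 76997.807.
deff = 61149.074 / 76997.807 = 0.7942.

0.7942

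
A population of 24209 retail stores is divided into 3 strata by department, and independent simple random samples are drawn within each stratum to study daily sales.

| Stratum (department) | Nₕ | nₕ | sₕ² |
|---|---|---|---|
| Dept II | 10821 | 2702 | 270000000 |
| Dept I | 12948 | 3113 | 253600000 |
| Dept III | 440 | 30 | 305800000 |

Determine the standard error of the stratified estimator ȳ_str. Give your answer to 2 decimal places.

Var(ȳ_str) = Σₕ Wₕ²(1 − fₕ)sₕ²/nₕ with Wₕ = Nₕ/N, N = 24209.
Dept II: Wₕ = 0.44698253; term = 0.44698253²·(1 − 0.24969966)·270000000/2702 = 14979.408.
Dept I: Wₕ = 0.53484241; term = 0.53484241²·(1 − 0.24042323)·253600000/3113 = 17700.824.
Dept III: Wₕ = 0.01817506; term = 0.01817506²·(1 − 0.06818182)·305800000/30 = 3137.6107.
Sum = 35817.843.
SE = √(35817.843) = 189.26.

189.26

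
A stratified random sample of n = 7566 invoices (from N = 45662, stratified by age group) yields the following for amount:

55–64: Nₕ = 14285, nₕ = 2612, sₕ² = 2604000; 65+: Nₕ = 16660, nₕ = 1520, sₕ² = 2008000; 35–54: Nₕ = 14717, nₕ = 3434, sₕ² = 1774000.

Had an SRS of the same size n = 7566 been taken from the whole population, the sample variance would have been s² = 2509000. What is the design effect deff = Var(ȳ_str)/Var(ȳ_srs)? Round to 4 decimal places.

Var(ȳ_str) = Σ Wₕ²(1−fₕ)sₕ²/nₕ with Wₕ = Nₕ/45662:
  55–64: (14285/45662)²·(1−2612/14285)·2604000/2612 = 79.729801
  65+: (16660/45662)²·(1−1520/16660)·2008000/1520 = 159.81264
  35–54: (14717/45662)²·(1−3434/14717)·1774000/3434 = 41.142184
  → Var(ȳ_str) = 280.68463.
Var(ȳ_srs) = (1 − 7566/45662)·2509000/7566 = 276.6679.
deff = 280.68463 / 276.6679 = 1.0145.

1.0145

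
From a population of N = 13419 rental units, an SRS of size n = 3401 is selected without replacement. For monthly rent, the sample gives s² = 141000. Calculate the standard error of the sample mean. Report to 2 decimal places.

5.56

Under SRS without replacement, Var(ȳ) = (1 − f)·s²/n with f = n/N = 3401/13419 = 0.25344661.
Var(ȳ) = (1 − 0.25344661)·141000/3401 = 0.74655339·41.458395 = 30.950905.
SE(ȳ) = √(30.950905) = 5.56.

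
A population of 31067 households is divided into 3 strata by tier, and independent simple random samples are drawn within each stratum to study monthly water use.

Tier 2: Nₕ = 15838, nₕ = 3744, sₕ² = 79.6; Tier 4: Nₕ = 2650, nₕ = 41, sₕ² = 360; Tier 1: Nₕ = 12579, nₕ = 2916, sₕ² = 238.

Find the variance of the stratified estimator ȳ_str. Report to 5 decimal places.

Var(ȳ_str) = Σₕ Wₕ²(1 − fₕ)sₕ²/nₕ with Wₕ = Nₕ/N, N = 31067.
Tier 2: Wₕ = 0.50980140; term = 0.50980140²·(1 − 0.23639348)·79.6/3744 = 0.0042193825.
Tier 4: Wₕ = 0.08529951; term = 0.08529951²·(1 − 0.01547170)·360/41 = 0.062898453.
Tier 1: Wₕ = 0.40489909; term = 0.40489909²·(1 − 0.23181493)·238/2916 = 0.010278953.
Sum = 0.077396789.

0.07740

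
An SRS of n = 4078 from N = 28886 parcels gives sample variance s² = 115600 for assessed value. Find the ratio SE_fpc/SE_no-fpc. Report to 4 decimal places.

f = n/N = 4078/28886 = 0.14117566.
SE_no-fpc = √(s²/n) = 5.3242116; SE_fpc = √((1−f)s²/n) = 4.9340947.
Ratio = √(1−f) = 0.92672776.

0.9267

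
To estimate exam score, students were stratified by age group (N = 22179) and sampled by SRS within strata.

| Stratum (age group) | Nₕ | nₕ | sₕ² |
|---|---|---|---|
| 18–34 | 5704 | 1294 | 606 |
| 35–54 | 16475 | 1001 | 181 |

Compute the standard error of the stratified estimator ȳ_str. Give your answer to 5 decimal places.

Var(ȳ_str) = Σₕ Wₕ²(1 − fₕ)sₕ²/nₕ with Wₕ = Nₕ/N, N = 22179.
18–34: Wₕ = 0.25718022; term = 0.25718022²·(1 − 0.22685835)·606/1294 = 0.023948181.
35–54: Wₕ = 0.74281978; term = 0.74281978²·(1 − 0.06075873)·181/1001 = 0.093710573.
Sum = 0.11765875.
SE = √(0.11765875) = 0.34301.

0.34301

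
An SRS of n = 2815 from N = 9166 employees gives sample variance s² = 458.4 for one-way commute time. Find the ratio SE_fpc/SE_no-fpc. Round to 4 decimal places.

0.8324

f = n/N = 2815/9166 = 0.30711324.
SE_no-fpc = √(s²/n) = 0.40353676; SE_fpc = √((1−f)s²/n) = 0.33590327.
Ratio = √(1−f) = 0.83239820.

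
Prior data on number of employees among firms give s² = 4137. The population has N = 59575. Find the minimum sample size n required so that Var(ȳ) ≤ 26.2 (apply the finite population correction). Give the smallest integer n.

Without fpc, n₀ = s²/D = 4137/26.2 = 157.9008.
With fpc, (1 − n/N)·s²/n ≤ D requires n ≥ n₀/(1 + n₀/N) = 157.9008/(1 + 157.9008/59575) = 157.4834.
Rounding up, n = 158.

158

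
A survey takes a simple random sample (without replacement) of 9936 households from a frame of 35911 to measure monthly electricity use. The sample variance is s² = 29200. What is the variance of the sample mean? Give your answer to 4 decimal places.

2.1257

Under SRS without replacement, Var(ȳ) = (1 − f)·s²/n with f = n/N = 9936/35911 = 0.27668402.
Var(ȳ) = (1 − 0.27668402)·29200/9936 = 0.72331598·2.9388084 = 2.125687.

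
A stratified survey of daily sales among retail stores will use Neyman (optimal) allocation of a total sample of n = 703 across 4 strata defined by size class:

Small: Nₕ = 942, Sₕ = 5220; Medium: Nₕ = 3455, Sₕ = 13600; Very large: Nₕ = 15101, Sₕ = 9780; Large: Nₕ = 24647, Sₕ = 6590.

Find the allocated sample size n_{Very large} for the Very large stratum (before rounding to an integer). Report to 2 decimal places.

286.79

Neyman allocation: nₕ = n·NₕSₕ / Σⱼ NⱼSⱼ.
Σ NⱼSⱼ = 942·5220 + 3455·13600 + 15101·9780 + 24647·6590 = 3.6201675 × 10^8.
n_{Very large} = 703·15101·9780 / (3.6201675 × 10^8) = 286.79.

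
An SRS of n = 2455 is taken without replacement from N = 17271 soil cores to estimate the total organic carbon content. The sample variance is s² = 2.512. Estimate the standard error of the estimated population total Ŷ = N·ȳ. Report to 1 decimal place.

511.7

Var(Ŷ) = N²·Var(ȳ) = N²·(1 − n/N)·s²/n.
f = 2455/17271 = 0.14214579; Var(ȳ) = 0.85785421·2.512/2455 = 8.777718 × 10^-4.
Var(Ŷ) = 17271² · (8.777718 × 10^-4) = 261828.3.
SE(Ŷ) = √(261828.3) = 511.7.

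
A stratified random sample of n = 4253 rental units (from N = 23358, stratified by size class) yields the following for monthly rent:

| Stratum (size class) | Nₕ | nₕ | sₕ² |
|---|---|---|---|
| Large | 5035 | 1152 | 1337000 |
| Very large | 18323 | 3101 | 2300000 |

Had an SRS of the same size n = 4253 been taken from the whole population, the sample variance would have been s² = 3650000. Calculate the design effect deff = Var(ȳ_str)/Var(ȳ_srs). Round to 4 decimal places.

Var(ȳ_str) = Σ Wₕ²(1−fₕ)sₕ²/nₕ with Wₕ = Nₕ/23358:
  Large: (5035/23358)²·(1−1152/5035)·1337000/1152 = 41.588618
  Very large: (18323/23358)²·(1−3101/18323)·2300000/3101 = 379.16048
  → Var(ȳ_str) = 420.7491.
Var(ȳ_srs) = (1 − 4253/23358)·3650000/4253 = 701.95435.
deff = 420.7491 / 701.95435 = 0.5994.

0.5994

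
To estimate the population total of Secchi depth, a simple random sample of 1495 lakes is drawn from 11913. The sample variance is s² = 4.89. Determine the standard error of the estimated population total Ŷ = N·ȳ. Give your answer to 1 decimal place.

637.1

Var(Ŷ) = N²·Var(ȳ) = N²·(1 − n/N)·s²/n.
f = 1495/11913 = 0.12549316; Var(ȳ) = 0.87450684·4.89/1495 = 0.0028604271.
Var(Ŷ) = 11913² · 0.0028604271 = 405950.58.
SE(Ŷ) = √(405950.58) = 637.1.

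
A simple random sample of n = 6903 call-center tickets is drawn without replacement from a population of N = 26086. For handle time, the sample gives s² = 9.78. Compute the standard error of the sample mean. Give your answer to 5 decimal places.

0.03228

Under SRS without replacement, Var(ȳ) = (1 − f)·s²/n with f = n/N = 6903/26086 = 0.26462470.
Var(ȳ) = (1 − 0.26462470)·9.78/6903 = 0.73537530·0.0014167753 = 0.0010418616.
SE(ȳ) = √(0.0010418616) = 0.03228.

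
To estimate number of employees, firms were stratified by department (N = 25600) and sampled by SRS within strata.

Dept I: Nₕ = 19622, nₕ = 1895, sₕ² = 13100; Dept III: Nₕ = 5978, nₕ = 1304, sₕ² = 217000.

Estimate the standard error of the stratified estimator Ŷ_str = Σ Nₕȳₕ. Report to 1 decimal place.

83989.9

Var(Ŷ_str) = Σₕ Nₕ²(1 − fₕ)sₕ²/nₕ.
Dept I: 19622²·(1 − 1895/19622)·13100/1895 = 2.4045876 × 10^9.
Dept III: 5978²·(1 − 1304/5978)·217000/1304 = 4.6497196 × 10^9.
Sum = 7.0543072 × 10^9.
SE = √(7.0543072 × 10^9) = 83989.9.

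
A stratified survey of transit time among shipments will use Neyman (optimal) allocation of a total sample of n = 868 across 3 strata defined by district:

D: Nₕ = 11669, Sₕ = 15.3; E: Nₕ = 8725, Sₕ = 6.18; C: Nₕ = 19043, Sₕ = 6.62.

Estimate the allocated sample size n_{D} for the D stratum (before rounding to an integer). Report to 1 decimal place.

432.2

Neyman allocation: nₕ = n·NₕSₕ / Σⱼ NⱼSⱼ.
Σ NⱼSⱼ = 11669·15.3 + 8725·6.18 + 19043·6.62 = 358520.86.
n_{D} = 868·11669·15.3 / 358520.86 = 432.2.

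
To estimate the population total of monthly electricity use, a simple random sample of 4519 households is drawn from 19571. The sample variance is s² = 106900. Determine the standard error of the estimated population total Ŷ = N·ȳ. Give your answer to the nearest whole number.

Var(Ŷ) = N²·Var(ȳ) = N²·(1 − n/N)·s²/n.
f = 4519/19571 = 0.23090287; Var(ȳ) = 0.76909713·106900/4519 = 18.193513.
Var(Ŷ) = 19571² · 18.193513 = 6.9685529 × 10^9.
SE(Ŷ) = √(6.9685529 × 10^9) = 83478.

83478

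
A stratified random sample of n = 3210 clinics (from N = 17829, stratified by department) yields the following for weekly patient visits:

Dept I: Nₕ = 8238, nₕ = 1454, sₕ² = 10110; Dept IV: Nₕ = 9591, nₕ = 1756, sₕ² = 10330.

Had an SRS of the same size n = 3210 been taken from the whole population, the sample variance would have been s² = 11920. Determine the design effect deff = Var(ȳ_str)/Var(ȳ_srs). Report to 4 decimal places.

0.8582

Var(ȳ_str) = Σ Wₕ²(1−fₕ)sₕ²/nₕ with Wₕ = Nₕ/17829:
  Dept I: (8238/17829)²·(1−1454/8238)·10110/1454 = 1.2224762
  Dept IV: (9591/17829)²·(1−1756/9591)·10330/1756 = 1.3906721
  → Var(ȳ_str) = 2.6131483.
Var(ȳ_srs) = (1 − 3210/17829)·11920/3210 = 3.044822.
deff = 2.6131483 / 3.044822 = 0.8582.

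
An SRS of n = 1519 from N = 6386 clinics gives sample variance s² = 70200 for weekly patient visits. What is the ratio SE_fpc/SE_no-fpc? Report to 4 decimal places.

0.8730

f = n/N = 1519/6386 = 0.23786408.
SE_no-fpc = √(s²/n) = 6.7981332; SE_fpc = √((1−f)s²/n) = 5.9347972.
Ratio = √(1−f) = 0.87300396.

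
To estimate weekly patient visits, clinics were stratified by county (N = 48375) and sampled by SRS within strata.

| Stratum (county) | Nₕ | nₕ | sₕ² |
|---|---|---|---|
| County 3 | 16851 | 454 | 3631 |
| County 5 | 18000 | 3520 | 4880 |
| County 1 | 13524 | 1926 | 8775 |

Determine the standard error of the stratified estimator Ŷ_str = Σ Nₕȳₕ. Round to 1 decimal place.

Var(Ŷ_str) = Σₕ Nₕ²(1 − fₕ)sₕ²/nₕ.
County 3: 16851²·(1 − 454/16851)·3631/454 = 2.2098382 × 10^9.
County 5: 18000²·(1 − 3520/18000)·4880/3520 = 3.6134182 × 10^8.
County 1: 13524²·(1 − 1926/13524)·8775/1926 = 7.1462649 × 10^8.
Sum = 3.2858065 × 10^9.
SE = √(3.2858065 × 10^9) = 57322.0.

57322.0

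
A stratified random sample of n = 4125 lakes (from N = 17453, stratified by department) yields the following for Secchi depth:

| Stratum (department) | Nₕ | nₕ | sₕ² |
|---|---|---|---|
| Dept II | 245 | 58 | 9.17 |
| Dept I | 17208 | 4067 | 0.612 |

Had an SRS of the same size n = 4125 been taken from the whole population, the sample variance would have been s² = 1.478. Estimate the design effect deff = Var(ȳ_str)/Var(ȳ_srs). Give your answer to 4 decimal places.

0.4952

Var(ȳ_str) = Σ Wₕ²(1−fₕ)sₕ²/nₕ with Wₕ = Nₕ/17453:
  Dept II: (245/17453)²·(1−58/245)·9.17/58 = 2.3779836 × 10^-5
  Dept I: (17208/17453)²·(1−4067/17208)·0.612/4067 = 1.1171099 × 10^-4
  → Var(ȳ_str) = 1.3549083 × 10^-4.
Var(ȳ_srs) = (1 − 4125/17453)·1.478/4125 = 2.7361845 × 10^-4.
deff = (1.3549083 × 10^-4) / (2.7361845 × 10^-4) = 0.4952.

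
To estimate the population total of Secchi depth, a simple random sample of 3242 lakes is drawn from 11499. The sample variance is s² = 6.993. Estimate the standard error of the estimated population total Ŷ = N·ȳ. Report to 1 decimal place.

Var(Ŷ) = N²·Var(ȳ) = N²·(1 − n/N)·s²/n.
f = 3242/11499 = 0.28193756; Var(ȳ) = 0.71806244·6.993/3242 = 0.001548862.
Var(Ŷ) = 11499² · 0.001548862 = 204801.38.
SE(Ŷ) = √(204801.38) = 452.5.

452.5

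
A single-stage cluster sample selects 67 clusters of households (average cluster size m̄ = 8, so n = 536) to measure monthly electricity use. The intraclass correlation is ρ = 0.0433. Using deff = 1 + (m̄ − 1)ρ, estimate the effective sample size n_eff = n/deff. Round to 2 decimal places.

deff = 1 + (8 − 1)·0.0433 = 1 + 0.3031 = 1.3031.
n_eff = 536 / 1.3031 = 411.33.

411.33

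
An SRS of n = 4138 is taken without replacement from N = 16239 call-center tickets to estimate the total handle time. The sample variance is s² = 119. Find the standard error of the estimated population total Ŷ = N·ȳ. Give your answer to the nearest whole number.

2377

Var(Ŷ) = N²·Var(ȳ) = N²·(1 − n/N)·s²/n.
f = 4138/16239 = 0.25481865; Var(ȳ) = 0.74518135·119/4138 = 0.021429817.
Var(Ŷ) = 16239² · 0.021429817 = 5.6511525 × 10^6.
SE(Ŷ) = √(5.6511525 × 10^6) = 2377.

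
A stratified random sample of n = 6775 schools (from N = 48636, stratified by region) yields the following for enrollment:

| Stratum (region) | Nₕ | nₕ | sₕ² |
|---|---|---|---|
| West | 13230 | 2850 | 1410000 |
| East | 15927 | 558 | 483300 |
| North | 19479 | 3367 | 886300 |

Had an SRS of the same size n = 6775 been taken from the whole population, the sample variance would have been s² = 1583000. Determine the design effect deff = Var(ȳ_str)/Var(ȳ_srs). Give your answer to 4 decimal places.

Var(ȳ_str) = Σ Wₕ²(1−fₕ)sₕ²/nₕ with Wₕ = Nₕ/48636:
  West: (13230/48636)²·(1−2850/13230)·1410000/2850 = 28.722071
  East: (15927/48636)²·(1−558/15927)·483300/558 = 89.628574
  North: (19479/48636)²·(1−3367/19479)·886300/3367 = 34.925131
  → Var(ȳ_str) = 153.27578.
Var(ȳ_srs) = (1 − 6775/48636)·1583000/6775 = 201.10523.
deff = 153.27578 / 201.10523 = 0.7622.

0.7622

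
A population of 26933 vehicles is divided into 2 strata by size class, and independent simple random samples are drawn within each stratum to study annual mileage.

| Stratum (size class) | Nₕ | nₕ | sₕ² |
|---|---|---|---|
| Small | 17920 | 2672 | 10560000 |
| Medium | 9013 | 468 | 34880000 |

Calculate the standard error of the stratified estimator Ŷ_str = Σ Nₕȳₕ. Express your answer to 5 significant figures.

2.6115 × 10^6

Var(Ŷ_str) = Σₕ Nₕ²(1 − fₕ)sₕ²/nₕ.
Small: 17920²·(1 − 2672/17920)·10560000/2672 = 1.0798871 × 10^12.
Medium: 9013²·(1 − 468/9013)·34880000/468 = 5.7400022 × 10^12.
Sum = 6.8198893 × 10^12.
SE = √(6.8198893 × 10^12) = 2.6115 × 10^6.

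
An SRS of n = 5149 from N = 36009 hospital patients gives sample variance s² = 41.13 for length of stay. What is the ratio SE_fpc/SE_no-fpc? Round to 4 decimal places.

f = n/N = 5149/36009 = 0.14299203.
SE_no-fpc = √(s²/n) = 0.089375382; SE_fpc = √((1−f)s²/n) = 0.082739014.
Ratio = √(1−f) = 0.92574725.

0.9257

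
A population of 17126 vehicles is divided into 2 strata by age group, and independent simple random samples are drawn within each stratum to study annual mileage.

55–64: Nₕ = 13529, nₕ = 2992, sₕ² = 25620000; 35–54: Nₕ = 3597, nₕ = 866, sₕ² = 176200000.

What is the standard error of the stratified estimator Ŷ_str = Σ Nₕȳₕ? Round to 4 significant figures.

1.794 × 10^6

Var(Ŷ_str) = Σₕ Nₕ²(1 − fₕ)sₕ²/nₕ.
55–64: 13529²·(1 − 2992/13529)·25620000/2992 = 1.2206755 × 10^12.
35–54: 3597²·(1 − 866/3597)·176200000/866 = 1.9987117 × 10^12.
Sum = 3.2193872 × 10^12.
SE = √(3.2193872 × 10^12) = 1.794 × 10^6.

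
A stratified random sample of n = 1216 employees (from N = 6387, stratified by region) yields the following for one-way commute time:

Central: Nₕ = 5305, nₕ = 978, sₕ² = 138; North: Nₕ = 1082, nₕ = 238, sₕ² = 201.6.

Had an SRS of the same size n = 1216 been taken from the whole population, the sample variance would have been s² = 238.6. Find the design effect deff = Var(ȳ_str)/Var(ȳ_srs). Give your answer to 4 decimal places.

Var(ȳ_str) = Σ Wₕ²(1−fₕ)sₕ²/nₕ with Wₕ = Nₕ/6387:
  Central: (5305/6387)²·(1−978/5305)·138/978 = 0.079399667
  North: (1082/6387)²·(1−238/1082)·201.6/238 = 0.018962232
  → Var(ȳ_str) = 0.098361899.
Var(ȳ_srs) = (1 − 1216/6387)·238.6/1216 = 0.15885997.
deff = 0.098361899 / 0.15885997 = 0.6192.

0.6192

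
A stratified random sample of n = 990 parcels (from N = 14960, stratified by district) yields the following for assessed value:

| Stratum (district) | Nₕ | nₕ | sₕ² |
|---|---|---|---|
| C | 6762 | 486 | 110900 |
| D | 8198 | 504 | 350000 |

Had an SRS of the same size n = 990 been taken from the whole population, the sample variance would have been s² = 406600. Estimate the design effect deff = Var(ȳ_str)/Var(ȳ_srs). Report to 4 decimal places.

Var(ȳ_str) = Σ Wₕ²(1−fₕ)sₕ²/nₕ with Wₕ = Nₕ/14960:
  C: (6762/14960)²·(1−486/6762)·110900/486 = 43.270328
  D: (8198/14960)²·(1−504/8198)·350000/504 = 195.71964
  → Var(ȳ_str) = 238.98997.
Var(ȳ_srs) = (1 − 990/14960)·406600/990 = 383.52793.
deff = 238.98997 / 383.52793 = 0.6231.

0.6231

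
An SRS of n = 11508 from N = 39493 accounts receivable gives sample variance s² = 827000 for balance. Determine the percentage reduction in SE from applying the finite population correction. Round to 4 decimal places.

f = n/N = 11508/39493 = 0.29139341.
SE_no-fpc = √(s²/n) = 8.4772078; SE_fpc = √((1−f)s²/n) = 7.1360095.
Ratio = √(1−f) = 0.84178773. Reduction = 100·(1 − 0.84178773) = 15.8212%.

15.8212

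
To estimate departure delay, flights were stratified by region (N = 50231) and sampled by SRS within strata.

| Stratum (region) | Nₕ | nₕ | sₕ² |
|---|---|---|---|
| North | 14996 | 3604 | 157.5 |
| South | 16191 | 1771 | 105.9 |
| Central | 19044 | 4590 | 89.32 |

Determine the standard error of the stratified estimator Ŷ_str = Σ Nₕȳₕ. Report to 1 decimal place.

5175.3

Var(Ŷ_str) = Σₕ Nₕ²(1 − fₕ)sₕ²/nₕ.
North: 14996²·(1 − 3604/14996)·157.5/3604 = 7.4657112 × 10^6.
South: 16191²·(1 − 1771/16191)·105.9/1771 = 1.3960994 × 10^7.
Central: 19044²·(1 − 4590/19044)·89.32/4590 = 5.3565141 × 10^6.
Sum = 2.6783219 × 10^7.
SE = √(2.6783219 × 10^7) = 5175.3.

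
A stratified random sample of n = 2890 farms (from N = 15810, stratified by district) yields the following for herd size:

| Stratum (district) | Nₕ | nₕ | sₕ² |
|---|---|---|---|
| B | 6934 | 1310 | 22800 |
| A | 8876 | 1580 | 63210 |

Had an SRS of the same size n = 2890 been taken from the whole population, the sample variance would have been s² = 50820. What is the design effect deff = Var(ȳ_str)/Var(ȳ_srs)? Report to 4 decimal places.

Var(ȳ_str) = Σ Wₕ²(1−fₕ)sₕ²/nₕ with Wₕ = Nₕ/15810:
  B: (6934/15810)²·(1−1310/6934)·22800/1310 = 2.7153697
  A: (8876/15810)²·(1−1580/8876)·63210/1580 = 10.364947
  → Var(ȳ_str) = 13.080317.
Var(ȳ_srs) = (1 − 2890/15810)·50820/2890 = 14.370354.
deff = 13.080317 / 14.370354 = 0.9102.

0.9102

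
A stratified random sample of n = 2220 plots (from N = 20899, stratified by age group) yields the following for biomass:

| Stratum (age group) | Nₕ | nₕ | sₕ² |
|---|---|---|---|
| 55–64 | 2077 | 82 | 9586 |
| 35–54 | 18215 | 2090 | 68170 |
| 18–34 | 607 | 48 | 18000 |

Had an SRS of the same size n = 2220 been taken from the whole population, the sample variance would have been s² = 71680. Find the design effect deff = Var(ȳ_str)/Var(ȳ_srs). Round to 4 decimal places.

Var(ȳ_str) = Σ Wₕ²(1−fₕ)sₕ²/nₕ with Wₕ = Nₕ/20899:
  55–64: (2077/20899)²·(1−82/2077)·9586/82 = 1.1090521
  35–54: (18215/20899)²·(1−2090/18215)·68170/2090 = 21.934356
  18–34: (607/20899)²·(1−48/607)·18000/48 = 0.29132701
  → Var(ȳ_str) = 23.334735.
Var(ȳ_srs) = (1 − 2220/20899)·71680/2220 = 28.858459.
deff = 23.334735 / 28.858459 = 0.8086.

0.8086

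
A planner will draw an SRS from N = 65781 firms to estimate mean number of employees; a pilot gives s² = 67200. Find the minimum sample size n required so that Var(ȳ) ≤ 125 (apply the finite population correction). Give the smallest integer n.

534

Without fpc, n₀ = s²/D = 67200/125 = 537.6000.
With fpc, (1 − n/N)·s²/n ≤ D requires n ≥ n₀/(1 + n₀/N) = 537.6000/(1 + 537.6000/65781) = 533.2420.
Rounding up, n = 534.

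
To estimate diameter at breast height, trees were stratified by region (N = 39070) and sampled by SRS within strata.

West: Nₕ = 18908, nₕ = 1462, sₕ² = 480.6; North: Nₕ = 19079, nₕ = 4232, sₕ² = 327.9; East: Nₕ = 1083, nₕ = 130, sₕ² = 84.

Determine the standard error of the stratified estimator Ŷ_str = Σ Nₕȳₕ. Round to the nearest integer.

Var(Ŷ_str) = Σₕ Nₕ²(1 − fₕ)sₕ²/nₕ.
West: 18908²·(1 − 1462/18908)·480.6/1462 = 1.0843709 × 10^8.
North: 19079²·(1 − 4232/19079)·327.9/4232 = 2.1947754 × 10^7.
East: 1083²·(1 − 130/1083)·84/130 = 666894.74.
Sum = 1.3105174 × 10^8.
SE = √(1.3105174 × 10^8) = 11448.

11448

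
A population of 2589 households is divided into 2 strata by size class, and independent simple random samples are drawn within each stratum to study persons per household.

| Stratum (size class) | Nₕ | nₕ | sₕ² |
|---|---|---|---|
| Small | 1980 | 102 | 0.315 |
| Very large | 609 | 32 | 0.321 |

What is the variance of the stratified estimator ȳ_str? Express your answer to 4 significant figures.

Var(ȳ_str) = Σₕ Wₕ²(1 − fₕ)sₕ²/nₕ with Wₕ = Nₕ/N, N = 2589.
Small: Wₕ = 0.76477404; term = 0.76477404²·(1 − 0.05151515)·0.315/102 = 0.001713196.
Very large: Wₕ = 0.23522596; term = 0.23522596²·(1 − 0.05254516)·0.321/32 = 5.2587686 × 10^-4.
Sum = 0.0022390729.

0.002239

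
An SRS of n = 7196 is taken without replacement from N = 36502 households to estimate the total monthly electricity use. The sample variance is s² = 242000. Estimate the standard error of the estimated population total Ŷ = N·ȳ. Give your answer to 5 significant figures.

189670

Var(Ŷ) = N²·Var(ȳ) = N²·(1 − n/N)·s²/n.
f = 7196/36502 = 0.19713988; Var(ȳ) = 0.80286012·242000/7196 = 27.000021.
Var(Ŷ) = 36502² · 27.000021 = 3.597472 × 10^10.
SE(Ŷ) = √(3.597472 × 10^10) = 189670.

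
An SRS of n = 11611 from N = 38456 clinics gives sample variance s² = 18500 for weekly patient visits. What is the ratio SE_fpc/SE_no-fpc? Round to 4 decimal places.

0.8355

f = n/N = 11611/38456 = 0.30192948.
SE_no-fpc = √(s²/n) = 1.2622665; SE_fpc = √((1−f)s²/n) = 1.0546314.
Ratio = √(1−f) = 0.83550615.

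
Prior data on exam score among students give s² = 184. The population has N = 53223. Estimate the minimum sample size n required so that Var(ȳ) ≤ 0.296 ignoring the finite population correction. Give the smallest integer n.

Without fpc, n₀ = s²/D = 184/0.296 = 621.6216.
Rounding up, n = 622.

622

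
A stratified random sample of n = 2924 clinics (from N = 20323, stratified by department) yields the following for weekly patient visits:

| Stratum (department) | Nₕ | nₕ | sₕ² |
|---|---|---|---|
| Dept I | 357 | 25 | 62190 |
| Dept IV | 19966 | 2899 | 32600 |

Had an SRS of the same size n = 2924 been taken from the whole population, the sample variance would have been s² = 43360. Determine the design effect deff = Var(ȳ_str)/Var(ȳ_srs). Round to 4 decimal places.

0.7870

Var(ȳ_str) = Σ Wₕ²(1−fₕ)sₕ²/nₕ with Wₕ = Nₕ/20323:
  Dept I: (357/20323)²·(1−25/357)·62190/25 = 0.71385699
  Dept IV: (19966/20323)²·(1−2899/19966)·32600/2899 = 9.2777359
  → Var(ȳ_str) = 9.9915929.
Var(ȳ_srs) = (1 − 2924/20323)·43360/2924 = 12.695458.
deff = 9.9915929 / 12.695458 = 0.7870.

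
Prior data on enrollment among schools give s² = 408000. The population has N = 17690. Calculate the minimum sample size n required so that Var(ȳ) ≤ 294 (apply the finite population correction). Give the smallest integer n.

Without fpc, n₀ = s²/D = 408000/294 = 1387.7551.
With fpc, (1 − n/N)·s²/n ≤ D requires n ≥ n₀/(1 + n₀/N) = 1387.7551/(1 + 1387.7551/17690) = 1286.8069.
Rounding up, n = 1287.

1287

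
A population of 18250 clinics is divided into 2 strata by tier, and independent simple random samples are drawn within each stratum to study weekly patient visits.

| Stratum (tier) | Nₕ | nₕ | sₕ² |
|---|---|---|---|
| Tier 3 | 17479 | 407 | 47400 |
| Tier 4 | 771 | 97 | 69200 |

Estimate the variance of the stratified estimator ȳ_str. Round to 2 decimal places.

105.46

Var(ȳ_str) = Σₕ Wₕ²(1 − fₕ)sₕ²/nₕ with Wₕ = Nₕ/N, N = 18250.
Tier 3: Wₕ = 0.95775342; term = 0.95775342²·(1 − 0.02328508)·47400/407 = 104.34201.
Tier 4: Wₕ = 0.04224658; term = 0.04224658²·(1 − 0.12581064)·69200/97 = 1.1130711.
Sum = 105.45508.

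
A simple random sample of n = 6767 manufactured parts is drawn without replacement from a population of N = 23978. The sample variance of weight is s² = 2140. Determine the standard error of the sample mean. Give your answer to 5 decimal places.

Under SRS without replacement, Var(ȳ) = (1 − f)·s²/n with f = n/N = 6767/23978 = 0.28221703.
Var(ȳ) = (1 − 0.28221703)·2140/6767 = 0.71778297·0.31624058 = 0.2269921.
SE(ȳ) = √(0.2269921) = 0.47644.

0.47644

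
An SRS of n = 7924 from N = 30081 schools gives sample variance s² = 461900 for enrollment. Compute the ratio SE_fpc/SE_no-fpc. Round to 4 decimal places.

f = n/N = 7924/30081 = 0.26342209.
SE_no-fpc = √(s²/n) = 7.6348718; SE_fpc = √((1−f)s²/n) = 6.5525613.
Ratio = √(1−f) = 0.85824117.

0.8582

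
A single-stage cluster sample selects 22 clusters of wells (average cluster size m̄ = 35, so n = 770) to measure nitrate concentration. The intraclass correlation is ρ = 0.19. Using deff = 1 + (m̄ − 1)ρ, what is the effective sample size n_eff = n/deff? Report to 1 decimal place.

103.2

deff = 1 + (35 − 1)·0.19 = 1 + 6.46 = 7.46.
n_eff = 770 / 7.46 = 103.2.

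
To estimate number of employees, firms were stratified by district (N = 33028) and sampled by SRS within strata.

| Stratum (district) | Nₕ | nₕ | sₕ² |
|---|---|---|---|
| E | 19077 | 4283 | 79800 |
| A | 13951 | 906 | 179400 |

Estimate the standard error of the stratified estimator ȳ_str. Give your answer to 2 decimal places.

Var(ȳ_str) = Σₕ Wₕ²(1 − fₕ)sₕ²/nₕ with Wₕ = Nₕ/N, N = 33028.
E: Wₕ = 0.57760082; term = 0.57760082²·(1 − 0.22451119)·79800/4283 = 4.820432.
A: Wₕ = 0.42239918; term = 0.42239918²·(1 − 0.06494158)·179400/906 = 33.035365.
Sum = 37.855797.
SE = √(37.855797) = 6.15.

6.15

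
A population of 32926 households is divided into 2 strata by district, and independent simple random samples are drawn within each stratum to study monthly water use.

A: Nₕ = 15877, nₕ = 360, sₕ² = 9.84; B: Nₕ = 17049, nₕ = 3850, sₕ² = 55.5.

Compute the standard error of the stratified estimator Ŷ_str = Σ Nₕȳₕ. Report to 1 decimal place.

3158.8

Var(Ŷ_str) = Σₕ Nₕ²(1 − fₕ)sₕ²/nₕ.
A: 15877²·(1 − 360/15877)·9.84/360 = 6.7339332 × 10^6.
B: 17049²·(1 − 3850/17049)·55.5/3850 = 3.2439354 × 10^6.
Sum = 9.9778686 × 10^6.
SE = √(9.9778686 × 10^6) = 3158.8.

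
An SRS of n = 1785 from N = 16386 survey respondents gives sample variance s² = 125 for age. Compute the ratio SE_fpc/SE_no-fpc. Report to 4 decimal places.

0.9440

f = n/N = 1785/16386 = 0.10893446.
SE_no-fpc = √(s²/n) = 0.26462806; SE_fpc = √((1−f)s²/n) = 0.24979901.
Ratio = √(1−f) = 0.94396268.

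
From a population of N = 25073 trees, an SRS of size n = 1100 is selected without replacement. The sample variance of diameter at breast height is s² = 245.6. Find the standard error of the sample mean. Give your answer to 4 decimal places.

Under SRS without replacement, Var(ȳ) = (1 − f)·s²/n with f = n/N = 1100/25073 = 0.04387189.
Var(ȳ) = (1 − 0.04387189)·245.6/1100 = 0.95612811·0.22327273 = 0.21347733.
SE(ȳ) = √(0.21347733) = 0.4620.

0.4620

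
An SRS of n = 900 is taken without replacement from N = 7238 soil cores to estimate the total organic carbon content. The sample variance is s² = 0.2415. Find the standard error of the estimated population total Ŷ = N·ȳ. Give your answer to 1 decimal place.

Var(Ŷ) = N²·Var(ȳ) = N²·(1 − n/N)·s²/n.
f = 900/7238 = 0.12434374; Var(ȳ) = 0.87565626·0.2415/900 = 2.3496776 × 10^-4.
Var(Ŷ) = 7238² · (2.3496776 × 10^-4) = 12309.642.
SE(Ŷ) = √(12309.642) = 110.9.

110.9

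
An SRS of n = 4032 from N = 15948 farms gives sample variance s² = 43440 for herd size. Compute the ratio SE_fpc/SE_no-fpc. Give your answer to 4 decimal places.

f = n/N = 4032/15948 = 0.25282167.
SE_no-fpc = √(s²/n) = 3.2823482; SE_fpc = √((1−f)s²/n) = 2.8372446.
Ratio = √(1−f) = 0.86439478.

0.8644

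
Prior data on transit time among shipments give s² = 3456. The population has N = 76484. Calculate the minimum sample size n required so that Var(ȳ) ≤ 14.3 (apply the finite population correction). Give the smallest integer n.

241

Without fpc, n₀ = s²/D = 3456/14.3 = 241.6783.
With fpc, (1 − n/N)·s²/n ≤ D requires n ≥ n₀/(1 + n₀/N) = 241.6783/(1 + 241.6783/76484) = 240.9170.
Rounding up, n = 241.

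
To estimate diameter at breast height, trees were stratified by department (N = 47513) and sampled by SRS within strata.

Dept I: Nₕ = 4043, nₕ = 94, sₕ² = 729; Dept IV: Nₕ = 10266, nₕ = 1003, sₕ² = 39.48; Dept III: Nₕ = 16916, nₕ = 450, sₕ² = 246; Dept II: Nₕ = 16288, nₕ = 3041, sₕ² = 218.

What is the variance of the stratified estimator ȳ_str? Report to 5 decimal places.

Var(ȳ_str) = Σₕ Wₕ²(1 − fₕ)sₕ²/nₕ with Wₕ = Nₕ/N, N = 47513.
Dept I: Wₕ = 0.08509250; term = 0.08509250²·(1 − 0.02325006)·729/94 = 0.054848612.
Dept IV: Wₕ = 0.21606718; term = 0.21606718²·(1 − 0.09770115)·39.48/1003 = 0.0016580752.
Dept III: Wₕ = 0.35602888; term = 0.35602888²·(1 − 0.02660203)·246/450 = 0.067450236.
Dept II: Wₕ = 0.34281144; term = 0.34281144²·(1 − 0.18670187)·218/3041 = 0.0068517335.
Sum = 0.13080866.

0.13081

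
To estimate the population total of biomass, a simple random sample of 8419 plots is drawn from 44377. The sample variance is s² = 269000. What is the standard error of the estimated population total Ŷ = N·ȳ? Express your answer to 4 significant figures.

225800

Var(Ŷ) = N²·Var(ȳ) = N²·(1 − n/N)·s²/n.
f = 8419/44377 = 0.18971539; Var(ȳ) = 0.81028461·269000/8419 = 25.88984.
Var(Ŷ) = 44377² · 25.88984 = 5.0985331 × 10^10.
SE(Ŷ) = √(5.0985331 × 10^10) = 225800.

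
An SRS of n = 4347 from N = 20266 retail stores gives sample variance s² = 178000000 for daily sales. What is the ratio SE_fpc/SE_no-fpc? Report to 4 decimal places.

f = n/N = 4347/20266 = 0.21449719.
SE_no-fpc = √(s²/n) = 202.35558; SE_fpc = √((1−f)s²/n) = 179.34491.
Ratio = √(1−f) = 0.88628597.

0.8863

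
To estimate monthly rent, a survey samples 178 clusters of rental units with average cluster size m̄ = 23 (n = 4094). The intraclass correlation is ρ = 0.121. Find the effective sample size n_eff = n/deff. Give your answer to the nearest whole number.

1118

deff = 1 + (23 − 1)·0.121 = 1 + 2.662 = 3.662.
n_eff = 4094 / 3.662 = 1118.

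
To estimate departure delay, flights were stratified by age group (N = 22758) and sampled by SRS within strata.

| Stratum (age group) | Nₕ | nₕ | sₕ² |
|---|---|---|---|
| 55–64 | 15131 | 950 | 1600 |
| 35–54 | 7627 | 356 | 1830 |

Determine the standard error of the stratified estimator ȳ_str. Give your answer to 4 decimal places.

Var(ȳ_str) = Σₕ Wₕ²(1 − fₕ)sₕ²/nₕ with Wₕ = Nₕ/N, N = 22758.
55–64: Wₕ = 0.66486510; term = 0.66486510²·(1 − 0.06278501)·1600/950 = 0.69775455.
35–54: Wₕ = 0.33513490; term = 0.33513490²·(1 − 0.04667628)·1830/356 = 0.55040301.
Sum = 1.2481576.
SE = √(1.2481576) = 1.1172.

1.1172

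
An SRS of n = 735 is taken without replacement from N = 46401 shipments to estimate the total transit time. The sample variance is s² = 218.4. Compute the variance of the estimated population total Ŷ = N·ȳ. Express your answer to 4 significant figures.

6.296 × 10^8

Var(Ŷ) = N²·Var(ȳ) = N²·(1 − n/N)·s²/n.
f = 735/46401 = 0.01584018; Var(ȳ) = 0.98415982·218.4/735 = 0.29243606.
Var(Ŷ) = 46401² · 0.29243606 = 6.2963028 × 10^8.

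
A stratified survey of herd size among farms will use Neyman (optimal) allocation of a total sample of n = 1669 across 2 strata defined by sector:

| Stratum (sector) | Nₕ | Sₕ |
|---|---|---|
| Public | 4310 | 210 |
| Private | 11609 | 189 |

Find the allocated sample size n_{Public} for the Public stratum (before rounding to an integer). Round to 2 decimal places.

Neyman allocation: nₕ = n·NₕSₕ / Σⱼ NⱼSⱼ.
Σ NⱼSⱼ = 4310·210 + 11609·189 = 3.099201 × 10^6.
n_{Public} = 1669·4310·210 / (3.099201 × 10^6) = 487.42.

487.42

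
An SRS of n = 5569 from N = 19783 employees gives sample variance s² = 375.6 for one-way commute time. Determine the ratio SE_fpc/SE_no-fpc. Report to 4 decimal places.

0.8476

f = n/N = 5569/19783 = 0.28150432.
SE_no-fpc = √(s²/n) = 0.25970134; SE_fpc = √((1−f)s²/n) = 0.22013356.
Ratio = √(1−f) = 0.84764124.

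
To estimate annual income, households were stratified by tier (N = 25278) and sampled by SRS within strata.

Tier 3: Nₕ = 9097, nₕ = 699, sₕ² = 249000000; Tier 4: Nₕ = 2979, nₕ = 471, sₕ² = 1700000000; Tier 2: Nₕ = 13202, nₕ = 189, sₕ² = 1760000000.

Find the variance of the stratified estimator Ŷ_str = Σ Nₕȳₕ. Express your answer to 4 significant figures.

1.654 × 10^15

Var(Ŷ_str) = Σₕ Nₕ²(1 − fₕ)sₕ²/nₕ.
Tier 3: 9097²·(1 − 699/9097)·249000000/699 = 2.7214242 × 10^13.
Tier 4: 2979²·(1 − 471/2979)·1700000000/471 = 2.6966591 × 10^13.
Tier 2: 13202²·(1 − 189/13202)·1760000000/189 = 1.5998086 × 10^15.
Sum = 1.6539894 × 10^15.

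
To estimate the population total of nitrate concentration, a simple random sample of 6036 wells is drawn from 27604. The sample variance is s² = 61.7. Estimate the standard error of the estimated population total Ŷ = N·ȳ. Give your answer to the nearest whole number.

Var(Ŷ) = N²·Var(ȳ) = N²·(1 − n/N)·s²/n.
f = 6036/27604 = 0.21866396; Var(ȳ) = 0.78133604·61.7/6036 = 0.007986818.
Var(Ŷ) = 27604² · 0.007986818 = 6.0858021 × 10^6.
SE(Ŷ) = √(6.0858021 × 10^6) = 2467.

2467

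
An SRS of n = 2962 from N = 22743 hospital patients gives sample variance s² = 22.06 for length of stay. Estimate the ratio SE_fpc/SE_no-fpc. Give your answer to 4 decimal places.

0.9326

f = n/N = 2962/22743 = 0.13023788.
SE_no-fpc = √(s²/n) = 0.086299887; SE_fpc = √((1−f)s²/n) = 0.080484171.
Ratio = √(1−f) = 0.93261038.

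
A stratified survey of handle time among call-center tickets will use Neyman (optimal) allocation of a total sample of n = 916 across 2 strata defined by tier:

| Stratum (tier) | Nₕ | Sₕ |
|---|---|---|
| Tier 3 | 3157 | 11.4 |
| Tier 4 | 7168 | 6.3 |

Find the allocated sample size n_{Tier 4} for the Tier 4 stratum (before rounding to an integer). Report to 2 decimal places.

Neyman allocation: nₕ = n·NₕSₕ / Σⱼ NⱼSⱼ.
Σ NⱼSⱼ = 3157·11.4 + 7168·6.3 = 81148.2.
n_{Tier 4} = 916·7168·6.3 / 81148.2 = 509.75.

509.75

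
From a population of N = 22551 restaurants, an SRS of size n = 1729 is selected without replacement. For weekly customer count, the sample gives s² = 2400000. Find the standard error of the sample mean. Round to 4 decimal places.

Under SRS without replacement, Var(ȳ) = (1 − f)·s²/n with f = n/N = 1729/22551 = 0.07667066.
Var(ȳ) = (1 − 0.07667066)·2400000/1729 = 0.92332934·1388.0856 = 1281.6602.
SE(ȳ) = √(1281.6602) = 35.8003.

35.8003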